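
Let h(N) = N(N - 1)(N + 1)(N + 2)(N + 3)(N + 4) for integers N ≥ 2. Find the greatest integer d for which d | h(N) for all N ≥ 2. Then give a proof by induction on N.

d = 720

Computing the first values: h(2) = 720 and h(3) = 5040; gcd(720, 5040) = 720, so d ≤ 720.
We prove 720 | N(N - 1)(N + 1)(N + 2)(N + 3)(N + 4) for all N ≥ 2 by induction on N.
When N = 2: h(2) = 720 = 720·(1), so 720 | h(2).
Inductive step: suppose the statement holds for some r ≥ 2, i.e. 720 | h(r). Then
h(r+1) − h(r) = r·(r+1)·(r+2)·(r+3)·(r+4)·(r+5) − (r-1)·r·(r+1)·(r+2)·(r+3)·(r+4) = r·(r+1)·(r+2)·(r+3)·(r+4)·[(r+5) − (r-1)] = 6·r·(r+1)·(r+2)·(r+3)·(r+4). The product of 5 consecutive integers is divisible by (5)! = 120, so h(r+1) − h(r) is divisible by 6·120 = 720. By the inductive hypothesis 720 | h(r), hence 720 | h(r+1).
This completes the induction.
Therefore the largest such d is 720.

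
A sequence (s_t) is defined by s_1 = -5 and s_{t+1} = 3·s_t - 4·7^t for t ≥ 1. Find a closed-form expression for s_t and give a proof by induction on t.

s_t = 2·3^(t - 1) - 7^t

Computing the first terms: s_1 = -5, s_2 = -43, s_3 = -325. This suggests s_t = 2·3^(t - 1) - 7^t.
Base step (t = 1): the formula gives -5 = -5 = s_1.
Inductive step: suppose the statement holds for some j ≥ 1, so s_j = 2·3^(j - 1) - 7^j.
Then s_{j+1} = 3·s_j - 4·7^j = 3·(2·3^(j - 1) - 7^j) - 4·7^j = 2·3^j - 7^(j + 1) = 2·3^((j+1) - 1) - 7^(j+1),
which is the claimed formula at t = j+1.
This completes the induction.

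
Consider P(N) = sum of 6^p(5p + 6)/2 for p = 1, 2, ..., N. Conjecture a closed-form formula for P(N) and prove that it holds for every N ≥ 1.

P(N) = 3·6^N(N + 1) - 3

We claim P(N) = 3·6^N(N + 1) - 3 for all N ≥ 1.
Base case (N = 1): P(1) = 33, and the closed form gives 33. They agree.
For the inductive step, assume it holds for an arbitrary p ≥ 1, so P(p) = 3·6^p(p + 1) - 3.
Then P(p+1) = P(p) + (6^p(15p + 33)) = (3·6^p(p + 1) - 3) + (6^p(15p + 33)).
Simplifying, P(p+1) = 18·6^p·p + 36·6^p - 3 = 3·6^(p+1)((p+1) + 1) - 3,
which is the closed form with N = p+1.
Hence, by induction on N, the claim holds for every N ≥ 1.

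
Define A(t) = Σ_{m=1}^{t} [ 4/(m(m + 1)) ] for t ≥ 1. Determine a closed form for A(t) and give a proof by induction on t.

We claim A(t) = 4t/(t + 1) for all t ≥ 1.
When t = 1: A(1) = 2, and the closed form gives 2. They agree.
Inductive step: suppose the statement holds for some m ≥ 1, so A(m) = 4m/(m + 1).
Then A(m+1) = A(m) + (4/((m + 1)(m + 2))) = (4m/(m + 1)) + (4/((m + 1)(m + 2))).
Simplifying, A(m+1) = 4(m + 1)/(m + 2) = 4(m+1)/((m+1) + 1),
which is the closed form with t = m+1.
By the principle of mathematical induction, the result holds for all t ≥ 1.

A(t) = 4t/(t + 1)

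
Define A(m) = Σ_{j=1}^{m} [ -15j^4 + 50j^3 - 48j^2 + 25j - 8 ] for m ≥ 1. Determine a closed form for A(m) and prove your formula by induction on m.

We claim A(m) = -m(3m^4 - 5m^3 - 4m^2 - m + 3) for all m ≥ 1.
For the base case m = 1: A(1) = 4, and the closed form gives 4. They agree.
Suppose the result is true for m = j, so A(j) = j(-3j^4 + 5j^3 + 4j^2 + j - 3).
Then A(j+1) = A(j) + (-15j^4 - 10j^3 + 12j^2 + 19j + 4) = (j(-3j^4 + 5j^3 + 4j^2 + j - 3)) + (-15j^4 - 10j^3 + 12j^2 + 19j + 4).
Simplifying, A(j+1) = -(j + 1)(3j^4 + 7j^3 - j^2 - 12j - 4) = -(j+1)(3(j+1)^4 - 5(j+1)^3 - 4(j+1)^2 - (j+1) + 3),
which is the closed form with m = j+1.
This completes the induction.

A(m) = -m(3m^4 - 5m^3 - 4m^2 - m + 3)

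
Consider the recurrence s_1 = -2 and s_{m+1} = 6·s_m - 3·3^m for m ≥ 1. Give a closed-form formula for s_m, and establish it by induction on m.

s_m = 3^m - 5·6^(m - 1)

Computing the first terms: s_1 = -2, s_2 = -21, s_3 = -153. This suggests s_m = 3^m - 5·6^(m - 1).
When m = 1: the formula gives -2 = -2 = s_1.
Suppose the result is true for m = i, so s_i = 3^i - 5·6^(i - 1).
Then s_{i+1} = 6·s_i - 3·3^i = 6·(3^i - 5·6^(i - 1)) - 3·3^i = 3^(i + 1) - 5·6^i = 3^(i+1) - 5·6^((i+1) - 1),
which is the claimed formula at m = i+1.
This completes the induction.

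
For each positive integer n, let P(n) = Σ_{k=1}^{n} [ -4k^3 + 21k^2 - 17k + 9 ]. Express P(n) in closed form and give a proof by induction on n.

We claim P(n) = -n(n^3 - 5n^2 - n - 4) for all n ≥ 1.
Base step (n = 1): P(1) = 9, and the closed form gives 9. They agree.
For the inductive step, assume it holds for an arbitrary k ≥ 1, so P(k) = k(-k^3 + 5k^2 + k + 4).
Then P(k+1) = P(k) + (-4k^3 + 9k^2 + 13k + 9) = (k(-k^3 + 5k^2 + k + 4)) + (-4k^3 + 9k^2 + 13k + 9).
Simplifying, P(k+1) = -(k + 1)(k^3 - 2k^2 - 8k - 9) = -(k+1)((k+1)^3 - 5(k+1)^2 - (k+1) - 4),
which is the closed form with n = k+1.
By the principle of mathematical induction, the result holds for all n ≥ 1.

P(n) = -n(n^3 - 5n^2 - n - 4)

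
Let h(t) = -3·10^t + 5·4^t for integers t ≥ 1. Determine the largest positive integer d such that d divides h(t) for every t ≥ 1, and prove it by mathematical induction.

d = 10

Computing the first values: h(1) = -10 and h(2) = -220; gcd(-10, -220) = 10, so d ≤ 10.
We prove 10 | -3·10^t + 5·4^t for all t ≥ 1 by induction on t.
When t = 1: h(1) = -10 = 10·(-1), so 10 | h(1).
Inductive step: assume the claim holds for t = i, i.e. 10 | h(i). Then
h(i+1) − 10·h(i) = (-3·10^(i+1) + 5·4^(i+1)) − 10·(-3·10^i + 5·4^i) = (5)·4^i·(4 − 10) = (-30)·4^i. Since 10 | h(i) by the inductive hypothesis, 10 | 10·h(i); and 10 | -30 since -30 = 10·-3. Therefore 10 | h(i+1).
By the principle of mathematical induction, the result holds for all t ≥ 1.
Therefore the largest such d is 10.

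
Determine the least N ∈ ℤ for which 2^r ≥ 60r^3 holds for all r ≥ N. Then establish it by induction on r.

At r = 18: 262144 < 349920, so the inequality fails and N ≥ 19. We prove 2^r ≥ 60r^3 for all r ≥ 19.
For the base case r = 19: 2^r = 524288 and 60r^3 = 411540, so 524288 ≥ 411540.
Inductive step: suppose the statement holds for some m ≥ 19, so 2^m ≥ 60m^3.
Then 2^(m + 1) = 2·(2^m) ≥ 2·(60m^3).
Also, for m ≥ 19 we have 2·(60m^3) ≥ 60(m+1)^3, since 2 ≥ (1 + 1/m)^3 for all m ≥ 19.
Combining, 2^(m + 1) ≥ 60(m+1)^3.
Hence, by induction on r, the claim holds for every r ≥ 19.
Hence the smallest such N is 19.

N = 19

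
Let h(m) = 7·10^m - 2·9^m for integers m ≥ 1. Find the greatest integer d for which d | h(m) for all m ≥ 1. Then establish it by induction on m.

Computing the first values: h(1) = 52 and h(2) = 538; gcd(52, 538) = 2, so d ≤ 2.
We prove 2 | 7·10^m - 2·9^m for all m ≥ 1 by induction on m.
For the base case m = 1: h(1) = 52 = 2·(26), so 2 | h(1).
Inductive step: assume the claim holds for m = j, i.e. 2 | h(j). Then
h(j+1) − 10·h(j) = (7·10^(j+1) - 2·9^(j+1)) − 10·(7·10^j - 2·9^j) = (-2)·9^j·(9 − 10) = (2)·9^j. Since 2 | h(j) by the inductive hypothesis, 2 | 10·h(j); and 2 | 2 since 2 = 2·1. Therefore 2 | h(j+1).
By induction, the statement is established for all m ≥ 1.
Therefore the largest such d is 2.

d = 2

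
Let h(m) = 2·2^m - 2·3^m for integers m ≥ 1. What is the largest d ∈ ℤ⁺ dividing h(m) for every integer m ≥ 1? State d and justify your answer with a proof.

d = 2

Computing the first values: h(1) = -2 and h(2) = -10; gcd(-2, -10) = 2, so d ≤ 2.
We prove 2 | 2·2^m - 2·3^m for all m ≥ 1 by induction on m.
When m = 1: h(1) = -2 = 2·(-1), so 2 | h(1).
Inductive step: assume the claim holds for m = r, i.e. 2 | h(r). Then
h(r+1) − 3·h(r) = (2·2^(r+1) - 2·3^(r+1)) − 3·(2·2^r - 2·3^r) = (2)·2^r·(2 − 3) = (-2)·2^r. Since 2 | h(r) by the inductive hypothesis, 2 | 3·h(r); and 2 | -2 since -2 = 2·-1. Therefore 2 | h(r+1).
By induction, the statement is established for all m ≥ 1.
Therefore the largest such d is 2.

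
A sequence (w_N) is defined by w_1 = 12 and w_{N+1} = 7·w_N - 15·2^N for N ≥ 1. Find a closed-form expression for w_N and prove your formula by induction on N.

Computing the first terms: w_1 = 12, w_2 = 54, w_3 = 318. This suggests w_N = 3·2^N + 6·7^(N - 1).
Base case (N = 1): the formula gives 12 = 12 = w_1.
Inductive step: assume the claim holds for N = p, so w_p = 3·2^p + 6·7^(p - 1).
Then w_{p+1} = 7·w_p - 15·2^p = 7·(3·2^p + 6·7^(p - 1)) - 15·2^p = 3·2^(p + 1) + 6·7^p = 3·2^(p+1) + 6·7^((p+1) - 1),
which is the claimed formula at N = p+1.
This completes the induction.

w_N = 3·2^N + 6·7^(N - 1)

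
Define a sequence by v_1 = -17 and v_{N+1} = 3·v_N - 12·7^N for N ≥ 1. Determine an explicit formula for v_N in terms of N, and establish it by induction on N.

Computing the first terms: v_1 = -17, v_2 = -135, v_3 = -993. This suggests v_N = 4·3^(N - 1) - 3·7^N.
Base case (N = 1): the formula gives -17 = -17 = v_1.
Suppose the result is true for N = j, so v_j = 4·3^(j - 1) - 3·7^j.
Then v_{j+1} = 3·v_j - 12·7^j = 3·(4·3^(j - 1) - 3·7^j) - 12·7^j = 4·3^j - 3·7^(j + 1) = 4·3^((j+1) - 1) - 3·7^(j+1),
which is the claimed formula at N = j+1.
This completes the induction.

v_N = 4·3^(N - 1) - 3·7^N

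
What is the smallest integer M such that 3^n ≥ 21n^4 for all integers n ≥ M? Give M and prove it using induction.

At n = 11: 177147 < 307461, so the inequality fails and M ≥ 12. We prove 3^n ≥ 21n^4 for all n ≥ 12.
When n = 12: 3^n = 531441 and 21n^4 = 435456, so 531441 ≥ 435456.
Inductive step: suppose the statement holds for some k ≥ 12, so 3^k ≥ 21k^4.
Then 3^(k + 1) = 3·(3^k) ≥ 3·(21k^4).
Also, for k ≥ 12 we have 3·(21k^4) ≥ 21(k+1)^4, since 3 ≥ (1 + 1/k)^4 for all k ≥ 12.
Combining, 3^(k + 1) ≥ 21(k+1)^4.
By the principle of mathematical induction, the result holds for all n ≥ 12.
Hence the smallest such M is 12.

M = 12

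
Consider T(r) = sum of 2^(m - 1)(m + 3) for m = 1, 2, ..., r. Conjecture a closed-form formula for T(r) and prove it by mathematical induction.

T(r) = 2^r(r + 2) - 2

We claim T(r) = 2^r(r + 2) - 2 for all r ≥ 1.
Base case (r = 1): T(1) = 4, and the closed form gives 4. They agree.
Inductive step: suppose the statement holds for some m ≥ 1, so T(m) = 2^m(m + 2) - 2.
Then T(m+1) = T(m) + (2^m(m + 4)) = (2^m(m + 2) - 2) + (2^m(m + 4)).
Simplifying, T(m+1) = 2·2^m·m + 6·2^m - 2 = 2^(m+1)((m+1) + 2) - 2,
which is the closed form with r = m+1.
By the principle of mathematical induction, the result holds for all r ≥ 1.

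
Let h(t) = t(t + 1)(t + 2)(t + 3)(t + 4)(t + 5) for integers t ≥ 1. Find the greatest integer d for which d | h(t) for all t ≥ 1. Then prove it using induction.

d = 720

Computing the first values: h(1) = 720 and h(2) = 5040; gcd(720, 5040) = 720, so d ≤ 720.
We prove 720 | t(t + 1)(t + 2)(t + 3)(t + 4)(t + 5) for all t ≥ 1 by induction on t.
Base step (t = 1): h(1) = 720 = 720·(1), so 720 | h(1).
Inductive step: suppose the statement holds for some j ≥ 1, i.e. 720 | h(j). Then
h(j+1) − h(j) = (j+1)·(j+2)·(j+3)·(j+4)·(j+5)·(j+6) − j·(j+1)·(j+2)·(j+3)·(j+4)·(j+5) = (j+1)·(j+2)·(j+3)·(j+4)·(j+5)·[(j+6) − j] = 6·(j+1)·(j+2)·(j+3)·(j+4)·(j+5). The product of 5 consecutive integers is divisible by (5)! = 120, so h(j+1) − h(j) is divisible by 6·120 = 720. By the inductive hypothesis 720 | h(j), hence 720 | h(j+1).
Hence, by induction on t, the claim holds for every t ≥ 1.
Therefore the largest such d is 720.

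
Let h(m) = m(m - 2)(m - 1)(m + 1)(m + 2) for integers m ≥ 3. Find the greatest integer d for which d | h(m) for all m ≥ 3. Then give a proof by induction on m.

d = 120

Computing the first values: h(3) = 120 and h(4) = 720; gcd(120, 720) = 120, so d ≤ 120.
We prove 120 | m(m - 2)(m - 1)(m + 1)(m + 2) for all m ≥ 3 by induction on m.
Base step (m = 3): h(3) = 120 = 120·(1), so 120 | h(3).
For the inductive step, assume it holds for an arbitrary r ≥ 3, i.e. 120 | h(r). Then
h(r+1) − h(r) = (r-1)·r·(r+1)·(r+2)·(r+3) − (r-2)·(r-1)·r·(r+1)·(r+2) = (r-1)·r·(r+1)·(r+2)·[(r+3) − (r-2)] = 5·(r-1)·r·(r+1)·(r+2). The product of 4 consecutive integers is divisible by (4)! = 24, so h(r+1) − h(r) is divisible by 5·24 = 120. By the inductive hypothesis 120 | h(r), hence 120 | h(r+1).
By induction, the statement is established for all m ≥ 3.
Therefore the largest such d is 120.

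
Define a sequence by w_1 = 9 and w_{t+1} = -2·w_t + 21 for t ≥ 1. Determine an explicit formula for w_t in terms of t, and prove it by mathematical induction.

w_t = -(-2)^t + 7

Computing the first terms: w_1 = 9, w_2 = 3, w_3 = 15. This suggests w_t = -(-2)^t + 7.
Base step (t = 1): the formula gives 9 = 9 = w_1.
Inductive step: assume the claim holds for t = m, so w_m = -(-2)^m + 7.
Then w_{m+1} = -2·w_m + 21 = -2·(-(-2)^m + 7) + 21 = -(-2)^(m + 1) + 7,
which is the claimed formula at t = m+1.
This completes the induction.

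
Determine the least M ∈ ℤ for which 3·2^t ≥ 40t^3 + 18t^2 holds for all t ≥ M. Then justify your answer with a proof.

At t = 15: 98304 < 139050, so the inequality fails and M ≥ 16. We prove 3·2^t ≥ 40t^3 + 18t^2 for all t ≥ 16.
For the base case t = 16: 3·2^t = 196608 and 40t^3 + 18t^2 = 168448, so 196608 ≥ 168448.
Suppose the result is true for t = p, so 3·2^p ≥ 40p^3 + 18p^2.
Then 3·2^(p + 1) = 2·(3·2^p) ≥ 2·(40p^3 + 18p^2).
Also, for p ≥ 16 we have 2·(40p^3 + 18p^2) ≥ 40(p+1)^3 + 18(p+1)^2, since 2·(40p^3 + 18p^2) − (40(p+1)^3 + 18(p+1)^2) = 40p^3 - 102p^2 - 156p - 58, which is nonnegative for all p ≥ 16.
Combining, 3·2^(p + 1) ≥ 40(p+1)^3 + 18(p+1)^2.
By induction, the statement is established for all t ≥ 16.
Hence the smallest such M is 16.

M = 16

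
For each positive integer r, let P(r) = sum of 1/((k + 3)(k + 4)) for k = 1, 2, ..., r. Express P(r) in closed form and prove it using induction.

We claim P(r) = r/(4(r + 4)) for all r ≥ 1.
For the base case r = 1: P(1) = 1/20, and the closed form gives 1/20. They agree.
Suppose the result is true for r = k, so P(k) = k/(4(k + 4)).
Then P(k+1) = P(k) + (1/((k + 4)(k + 5))) = (k/(4(k + 4))) + (1/((k + 4)(k + 5))).
Simplifying, P(k+1) = (k + 1)/(4(k + 5)) = (k+1)/(4((k+1) + 4)),
which is the closed form with r = k+1.
By induction, the statement is established for all r ≥ 1.

P(r) = r/(4(r + 4))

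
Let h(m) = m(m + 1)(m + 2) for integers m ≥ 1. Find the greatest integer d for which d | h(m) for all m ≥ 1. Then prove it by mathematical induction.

d = 6

Computing the first values: h(1) = 6 and h(2) = 24; gcd(6, 24) = 6, so d ≤ 6.
We prove 6 | m(m + 1)(m + 2) for all m ≥ 1 by induction on m.
Base case (m = 1): h(1) = 6 = 6·(1), so 6 | h(1).
Inductive step: assume the claim holds for m = k, i.e. 6 | h(k). Then
h(k+1) − h(k) = (k+1)·(k+2)·(k+3) − k·(k+1)·(k+2) = (k+1)·(k+2)·[(k+3) − k] = 3·(k+1)·(k+2). The product of 2 consecutive integers is divisible by (2)! = 2, so h(k+1) − h(k) is divisible by 3·2 = 6. By the inductive hypothesis 6 | h(k), hence 6 | h(k+1).
By the principle of mathematical induction, the result holds for all m ≥ 1.
Therefore the largest such d is 6.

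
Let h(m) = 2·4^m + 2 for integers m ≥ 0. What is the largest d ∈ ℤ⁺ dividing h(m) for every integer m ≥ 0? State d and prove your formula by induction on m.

d = 2

Computing the first values: h(0) = 4 and h(1) = 10; gcd(4, 10) = 2, so d ≤ 2.
We prove 2 | 2·4^m + 2 for all m ≥ 0 by induction on m.
Base case (m = 0): h(0) = 4 = 2·(2), so 2 | h(0).
Inductive step: suppose the statement holds for some k ≥ 0, i.e. 2 | h(k). Then
h(k+1) = 2·4^(k+1) + 2 = 4·(2·4^k + 2) - 6 = 4·h(k) - 6. The first term is divisible by 2 by the inductive hypothesis, and -6 is divisible by 2. Hence 2 | h(k+1).
This completes the induction.
Therefore the largest such d is 2.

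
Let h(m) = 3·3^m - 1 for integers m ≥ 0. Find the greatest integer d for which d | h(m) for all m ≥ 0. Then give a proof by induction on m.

d = 2

Computing the first values: h(0) = 2 and h(1) = 8; gcd(2, 8) = 2, so d ≤ 2.
We prove 2 | 3·3^m - 1 for all m ≥ 0 by induction on m.
Base case (m = 0): h(0) = 2 = 2·(1), so 2 | h(0).
For the inductive step, assume it holds for an arbitrary p ≥ 0, i.e. 2 | h(p). Then
h(p+1) = 3·3^(p+1) - 1 = 3·(3·3^p - 1) + 2 = 3·h(p) + 2. The first term is divisible by 2 by the inductive hypothesis, and 2 is divisible by 2. Hence 2 | h(p+1).
By the principle of mathematical induction, the result holds for all m ≥ 0.
Therefore the largest such d is 2.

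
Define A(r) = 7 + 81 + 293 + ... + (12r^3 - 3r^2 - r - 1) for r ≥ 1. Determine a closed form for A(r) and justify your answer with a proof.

We claim A(r) = r(3r^3 + 5r^2 + r - 2) for all r ≥ 1.
Base step (r = 1): A(1) = 7, and the closed form gives 7. They agree.
Inductive step: suppose the statement holds for some j ≥ 1, so A(j) = j(3j^3 + 5j^2 + j - 2).
Then A(j+1) = A(j) + (12j^3 + 33j^2 + 29j + 7) = (j(3j^3 + 5j^2 + j - 2)) + (12j^3 + 33j^2 + 29j + 7).
Simplifying, A(j+1) = (j + 1)(3j^3 + 14j^2 + 20j + 7) = (j+1)(3(j+1)^3 + 5(j+1)^2 + (j+1) - 2),
which is the closed form with r = j+1.
This completes the induction.

A(r) = r(3r^3 + 5r^2 + r - 2)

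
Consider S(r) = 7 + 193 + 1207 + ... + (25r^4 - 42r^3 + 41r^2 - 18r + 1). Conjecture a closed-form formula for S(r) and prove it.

We claim S(r) = r(5r^4 + 2r^3 + r^2 + r - 2) for all r ≥ 1.
For the base case r = 1: S(1) = 7, and the closed form gives 7. They agree.
Inductive step: assume the claim holds for r = p, so S(p) = p(5p^4 + 2p^3 + p^2 + p - 2).
Then S(p+1) = S(p) + (25p^4 + 58p^3 + 65p^2 + 38p + 7) = (p(5p^4 + 2p^3 + p^2 + p - 2)) + (25p^4 + 58p^3 + 65p^2 + 38p + 7).
Simplifying, S(p+1) = (p + 1)(5p^4 + 22p^3 + 37p^2 + 29p + 7) = (p+1)(5(p+1)^4 + 2(p+1)^3 + (p+1)^2 + (p+1) - 2),
which is the closed form with r = p+1.
By the principle of mathematical induction, the result holds for all r ≥ 1.

S(r) = r(5r^4 + 2r^3 + r^2 + r - 2)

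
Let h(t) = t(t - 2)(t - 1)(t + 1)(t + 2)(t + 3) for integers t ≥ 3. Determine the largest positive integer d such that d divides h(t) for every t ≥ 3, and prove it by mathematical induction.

Computing the first values: h(3) = 720 and h(4) = 5040; gcd(720, 5040) = 720, so d ≤ 720.
We prove 720 | t(t - 2)(t - 1)(t + 1)(t + 2)(t + 3) for all t ≥ 3 by induction on t.
When t = 3: h(3) = 720 = 720·(1), so 720 | h(3).
For the inductive step, assume it holds for an arbitrary k ≥ 3, i.e. 720 | h(k). Then
h(k+1) − h(k) = (k-1)·k·(k+1)·(k+2)·(k+3)·(k+4) − (k-2)·(k-1)·k·(k+1)·(k+2)·(k+3) = (k-1)·k·(k+1)·(k+2)·(k+3)·[(k+4) − (k-2)] = 6·(k-1)·k·(k+1)·(k+2)·(k+3). The product of 5 consecutive integers is divisible by (5)! = 120, so h(k+1) − h(k) is divisible by 6·120 = 720. By the inductive hypothesis 720 | h(k), hence 720 | h(k+1).
By the principle of mathematical induction, the result holds for all t ≥ 3.
Therefore the largest such d is 720.

d = 720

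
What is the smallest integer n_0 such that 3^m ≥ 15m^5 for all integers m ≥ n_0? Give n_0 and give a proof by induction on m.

n_0 = 15

At m = 14: 4782969 < 8067360, so the inequality fails and n_0 ≥ 15. We prove 3^m ≥ 15m^5 for all m ≥ 15.
When m = 15: 3^m = 14348907 and 15m^5 = 11390625, so 14348907 ≥ 11390625.
For the inductive step, assume it holds for an arbitrary r ≥ 15, so 3^r ≥ 15r^5.
Then 3^(r + 1) = 3·(3^r) ≥ 3·(15r^5).
Also, for r ≥ 15 we have 3·(15r^5) ≥ 15(r+1)^5, since 3 ≥ (1 + 1/r)^5 for all r ≥ 15.
Combining, 3^(r + 1) ≥ 15(r+1)^5.
This completes the induction.
Hence the smallest such n_0 is 15.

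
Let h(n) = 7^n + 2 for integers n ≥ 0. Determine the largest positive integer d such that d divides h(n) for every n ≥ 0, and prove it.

d = 3

Computing the first values: h(0) = 3 and h(1) = 9; gcd(3, 9) = 3, so d ≤ 3.
We prove 3 | 7^n + 2 for all n ≥ 0 by induction on n.
Base step (n = 0): h(0) = 3 = 3·(1), so 3 | h(0).
Inductive step: assume the claim holds for n = i, i.e. 3 | h(i). Then
h(i+1) = 7^(i+1) + 2 = 7·(7^i + 2) - 12 = 7·h(i) - 12. The first term is divisible by 3 by the inductive hypothesis, and -12 is divisible by 3. Hence 3 | h(i+1).
This completes the induction.
Therefore the largest such d is 3.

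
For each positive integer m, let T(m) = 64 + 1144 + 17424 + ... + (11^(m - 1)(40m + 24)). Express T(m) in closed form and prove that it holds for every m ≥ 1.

T(m) = 2·11^m(2m + 1) - 2

We claim T(m) = 2·11^m(2m + 1) - 2 for all m ≥ 1.
When m = 1: T(1) = 64, and the closed form gives 64. They agree.
Inductive step: assume the claim holds for m = j, so T(j) = 2·11^j(2j + 1) - 2.
Then T(j+1) = T(j) + (11^j(40j + 64)) = (2·11^j(2j + 1) - 2) + (11^j(40j + 64)).
Simplifying, T(j+1) = 44·11^j·j + 66·11^j - 2 = 2·11^(j+1)(2(j+1) + 1) - 2,
which is the closed form with m = j+1.
This completes the induction.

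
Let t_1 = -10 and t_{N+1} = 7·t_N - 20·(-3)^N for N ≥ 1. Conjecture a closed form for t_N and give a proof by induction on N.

t_N = 2(-3)^N - 4·7^(N - 1)

Computing the first terms: t_1 = -10, t_2 = -10, t_3 = -250. This suggests t_N = 2(-3)^N - 4·7^(N - 1).
For the base case N = 1: the formula gives -10 = -10 = t_1.
Inductive step: suppose the statement holds for some p ≥ 1, so t_p = 2(-3)^p - 4·7^(p - 1).
Then t_{p+1} = 7·t_p - 20·(-3)^p = 7·(2(-3)^p - 4·7^(p - 1)) - 20·(-3)^p = 2(-3)^(p + 1) - 4·7^p = 2(-3)^(p+1) - 4·7^((p+1) - 1),
which is the claimed formula at N = p+1.
By induction, the statement is established for all N ≥ 1.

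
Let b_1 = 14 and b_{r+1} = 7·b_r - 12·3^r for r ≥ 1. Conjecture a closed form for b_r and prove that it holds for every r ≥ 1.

b_r = 3^(r + 1) + 5·7^(r - 1)

Computing the first terms: b_1 = 14, b_2 = 62, b_3 = 326. This suggests b_r = 3^(r + 1) + 5·7^(r - 1).
Base case (r = 1): the formula gives 14 = 14 = b_1.
For the inductive step, assume it holds for an arbitrary m ≥ 1, so b_m = 3^(m + 1) + 5·7^(m - 1).
Then b_{m+1} = 7·b_m - 12·3^m = 7·(3^(m + 1) + 5·7^(m - 1)) - 12·3^m = 3^(m + 2) + 5·7^m = 3^((m+1) + 1) + 5·7^((m+1) - 1),
which is the claimed formula at r = m+1.
Hence, by induction on r, the claim holds for every r ≥ 1.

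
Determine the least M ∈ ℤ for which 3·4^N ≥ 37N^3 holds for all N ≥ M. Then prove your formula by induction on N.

M = 6

At N = 5: 3072 < 4625, so the inequality fails and M ≥ 6. We prove 3·4^N ≥ 37N^3 for all N ≥ 6.
When N = 6: 3·4^N = 12288 and 37N^3 = 7992, so 12288 ≥ 7992.
Inductive step: assume the claim holds for N = p, so 3·4^p ≥ 37p^3.
Then 3·4^(p + 1) = 4·(3·4^p) ≥ 4·(37p^3).
Also, for p ≥ 6 we have 4·(37p^3) ≥ 37(p+1)^3, since 4 ≥ (1 + 1/p)^3 for all p ≥ 6.
Combining, 3·4^(p + 1) ≥ 37(p+1)^3.
By induction, the statement is established for all N ≥ 6.
Hence the smallest such M is 6.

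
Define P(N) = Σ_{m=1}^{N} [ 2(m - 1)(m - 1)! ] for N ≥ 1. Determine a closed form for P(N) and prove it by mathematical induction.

We claim P(N) = 2N! - 2 for all N ≥ 1.
For the base case N = 1: P(1) = 0, and the closed form gives 0. They agree.
Suppose the result is true for N = m, so P(m) = 2m! - 2.
Then P(m+1) = P(m) + (2m·m!) = (2m! - 2) + (2m·m!).
Simplifying, P(m+1) = 2(m+1)! - 2,
which is the closed form with N = m+1.
By the principle of mathematical induction, the result holds for all N ≥ 1.

P(N) = 2N! - 2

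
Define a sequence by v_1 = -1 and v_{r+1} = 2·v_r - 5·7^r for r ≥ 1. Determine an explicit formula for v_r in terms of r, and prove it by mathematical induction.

Computing the first terms: v_1 = -1, v_2 = -37, v_3 = -319. This suggests v_r = 3·2^r - 7^r.
For the base case r = 1: the formula gives -1 = -1 = v_1.
Inductive step: assume the claim holds for r = p, so v_p = 3·2^p - 7^p.
Then v_{p+1} = 2·v_p - 5·7^p = 2·(3·2^p - 7^p) - 5·7^p = 3·2^(p + 1) - 7^(p + 1),
which is the claimed formula at r = p+1.
This completes the induction.

v_r = 3·2^r - 7^r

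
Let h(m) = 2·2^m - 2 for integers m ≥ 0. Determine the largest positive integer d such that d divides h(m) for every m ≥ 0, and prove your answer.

Computing the first values: h(0) = 0 and h(1) = 2; gcd(0, 2) = 2, so d ≤ 2.
We prove 2 | 2·2^m - 2 for all m ≥ 0 by induction on m.
Base case (m = 0): h(0) = 0 = 2·(0), so 2 | h(0).
Suppose the result is true for m = p, i.e. 2 | h(p). Then
h(p+1) = 2·2^(p+1) - 2 = 2·(2·2^p - 2) + 2 = 2·h(p) + 2. The first term is divisible by 2 by the inductive hypothesis, and 2 is divisible by 2. Hence 2 | h(p+1).
This completes the induction.
Therefore the largest such d is 2.

d = 2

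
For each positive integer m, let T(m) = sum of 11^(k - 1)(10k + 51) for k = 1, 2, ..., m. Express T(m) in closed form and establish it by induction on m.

T(m) = 11^m(m + 5) - 5

We claim T(m) = 11^m(m + 5) - 5 for all m ≥ 1.
Base case (m = 1): T(1) = 61, and the closed form gives 61. They agree.
Inductive step: assume the claim holds for m = k, so T(k) = 11^k(k + 5) - 5.
Then T(k+1) = T(k) + (11^k(10k + 61)) = (11^k(k + 5) - 5) + (11^k(10k + 61)).
Simplifying, T(k+1) = 11·11^k·k + 66·11^k - 5 = 11^(k+1)((k+1) + 5) - 5,
which is the closed form with m = k+1.
By the principle of mathematical induction, the result holds for all m ≥ 1.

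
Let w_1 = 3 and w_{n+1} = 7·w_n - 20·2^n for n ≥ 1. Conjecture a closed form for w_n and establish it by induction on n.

Computing the first terms: w_1 = 3, w_2 = -19, w_3 = -213. This suggests w_n = 2^(n + 2) - 5·7^(n - 1).
Base case (n = 1): the formula gives 3 = 3 = w_1.
Inductive step: assume the claim holds for n = j, so w_j = 2^(j + 2) - 5·7^(j - 1).
Then w_{j+1} = 7·w_j - 20·2^j = 7·(2^(j + 2) - 5·7^(j - 1)) - 20·2^j = 2^(j + 3) - 5·7^j = 2^((j+1) + 2) - 5·7^((j+1) - 1),
which is the claimed formula at n = j+1.
By induction, the statement is established for all n ≥ 1.

w_n = 2^(n + 2) - 5·7^(n - 1)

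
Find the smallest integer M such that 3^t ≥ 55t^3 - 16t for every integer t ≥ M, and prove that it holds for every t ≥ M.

M = 10

At t = 9: 19683 < 39951, so the inequality fails and M ≥ 10. We prove 3^t ≥ 55t^3 - 16t for all t ≥ 10.
For the base case t = 10: 3^t = 59049 and 55t^3 - 16t = 54840, so 59049 ≥ 54840.
Suppose the result is true for t = p, so 3^p ≥ 55p^3 - 16p.
Then 3^(p + 1) = 3·(3^p) ≥ 3·(55p^3 - 16p).
Also, for p ≥ 10 we have 3·(55p^3 - 16p) ≥ 55(p+1)^3 - 16(p+1), since 3·(55p^3 - 16p) − (55(p+1)^3 - 16(p+1)) = 110p^3 - 165p^2 - 197p - 39, which is nonnegative for all p ≥ 10.
Combining, 3^(p + 1) ≥ 55(p+1)^3 - 16(p+1).
By induction, the statement is established for all t ≥ 10.
Hence the smallest such M is 10.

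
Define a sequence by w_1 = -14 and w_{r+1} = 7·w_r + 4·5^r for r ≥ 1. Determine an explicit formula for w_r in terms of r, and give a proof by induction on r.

Computing the first terms: w_1 = -14, w_2 = -78, w_3 = -446. This suggests w_r = -2·5^r - 4·7^(r - 1).
For the base case r = 1: the formula gives -14 = -14 = w_1.
Inductive step: assume the claim holds for r = k, so w_k = -2·5^k - 4·7^(k - 1).
Then w_{k+1} = 7·w_k + 4·5^k = 7·(-2·5^k - 4·7^(k - 1)) + 4·5^k = -2·5^(k + 1) - 4·7^k = -2·5^(k+1) - 4·7^((k+1) - 1),
which is the claimed formula at r = k+1.
Hence, by induction on r, the claim holds for every r ≥ 1.

w_r = -2·5^r - 4·7^(r - 1)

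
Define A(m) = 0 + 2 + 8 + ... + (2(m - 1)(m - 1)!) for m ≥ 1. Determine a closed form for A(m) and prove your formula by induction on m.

We claim A(m) = 2m! - 2 for all m ≥ 1.
Base case (m = 1): A(1) = 0, and the closed form gives 0. They agree.
Suppose the result is true for m = p, so A(p) = 2p! - 2.
Then A(p+1) = A(p) + (2p·p!) = (2p! - 2) + (2p·p!).
Simplifying, A(p+1) = 2(p+1)! - 2,
which is the closed form with m = p+1.
By induction, the statement is established for all m ≥ 1.

A(m) = 2m! - 2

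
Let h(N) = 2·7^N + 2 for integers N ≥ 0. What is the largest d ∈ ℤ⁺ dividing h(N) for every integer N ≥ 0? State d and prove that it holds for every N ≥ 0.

Computing the first values: h(0) = 4 and h(1) = 16; gcd(4, 16) = 4, so d ≤ 4.
We prove 4 | 2·7^N + 2 for all N ≥ 0 by induction on N.
When N = 0: h(0) = 4 = 4·(1), so 4 | h(0).
For the inductive step, assume it holds for an arbitrary r ≥ 0, i.e. 4 | h(r). Then
h(r+1) = 2·7^(r+1) + 2 = 7·(2·7^r + 2) - 12 = 7·h(r) - 12. The first term is divisible by 4 by the inductive hypothesis, and -12 is divisible by 4. Hence 4 | h(r+1).
By induction, the statement is established for all N ≥ 0.
Therefore the largest such d is 4.

d = 4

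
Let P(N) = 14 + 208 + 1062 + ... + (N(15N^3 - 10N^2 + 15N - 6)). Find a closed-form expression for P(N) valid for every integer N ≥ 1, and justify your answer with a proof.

We claim P(N) = N(N + 1)(3N^3 + 2N^2 + 3N - 1) for all N ≥ 1.
Base case (N = 1): P(1) = 14, and the closed form gives 14. They agree.
Inductive step: suppose the statement holds for some k ≥ 1, so P(k) = k(3k^4 + 5k^3 + 5k^2 + 2k - 1).
Then P(k+1) = P(k) + (15k^4 + 50k^3 + 75k^2 + 54k + 14) = (k(3k^4 + 5k^3 + 5k^2 + 2k - 1)) + (15k^4 + 50k^3 + 75k^2 + 54k + 14).
Simplifying, P(k+1) = (k + 1)(k + 2)(3k^3 + 11k^2 + 16k + 7) = (k+1)((k+1) + 1)(3(k+1)^3 + 2(k+1)^2 + 3(k+1) - 1),
which is the closed form with N = k+1.
Hence, by induction on N, the claim holds for every N ≥ 1.

P(N) = N(N + 1)(3N^3 + 2N^2 + 3N - 1)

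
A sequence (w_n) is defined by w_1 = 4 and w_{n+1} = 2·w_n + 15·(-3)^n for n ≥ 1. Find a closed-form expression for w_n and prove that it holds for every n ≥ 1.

w_n = (-3)^(n + 1) - 5·2^(n - 1)

Computing the first terms: w_1 = 4, w_2 = -37, w_3 = 61. This suggests w_n = (-3)^(n + 1) - 5·2^(n - 1).
For the base case n = 1: the formula gives 4 = 4 = w_1.
Suppose the result is true for n = j, so w_j = (-3)^(j + 1) - 5·2^(j - 1).
Then w_{j+1} = 2·w_j + 15·(-3)^j = 2·((-3)^(j + 1) - 5·2^(j - 1)) + 15·(-3)^j = (-3)^(j + 2) - 5·2^j = (-3)^((j+1) + 1) - 5·2^((j+1) - 1),
which is the claimed formula at n = j+1.
By induction, the statement is established for all n ≥ 1.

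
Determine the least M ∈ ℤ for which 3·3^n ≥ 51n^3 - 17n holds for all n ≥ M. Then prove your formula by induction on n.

M = 9

At n = 8: 19683 < 25976, so the inequality fails and M ≥ 9. We prove 3·3^n ≥ 51n^3 - 17n for all n ≥ 9.
Base case (n = 9): 3·3^n = 59049 and 51n^3 - 17n = 37026, so 59049 ≥ 37026.
Suppose the result is true for n = r, so 3·3^r ≥ 51r^3 - 17r.
Then 3·3^(r + 1) = 3·(3·3^r) ≥ 3·(51r^3 - 17r).
Also, for r ≥ 9 we have 3·(51r^3 - 17r) ≥ 51(r+1)^3 - 17(r+1), since 3·(51r^3 - 17r) − (51(r+1)^3 - 17(r+1)) = 102r^3 - 153r^2 - 187r - 34, which is nonnegative for all r ≥ 9.
Combining, 3·3^(r + 1) ≥ 51(r+1)^3 - 17(r+1).
By induction, the statement is established for all n ≥ 9.
Hence the smallest such M is 9.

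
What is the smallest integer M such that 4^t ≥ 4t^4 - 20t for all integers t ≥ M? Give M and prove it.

At t = 6: 4096 < 5064, so the inequality fails and M ≥ 7. We prove 4^t ≥ 4t^4 - 20t for all t ≥ 7.
For the base case t = 7: 4^t = 16384 and 4t^4 - 20t = 9464, so 16384 ≥ 9464.
Inductive step: suppose the statement holds for some j ≥ 7, so 4^j ≥ 4j^4 - 20j.
Then 4^(j + 1) = 4·(4^j) ≥ 4·(4j^4 - 20j).
Also, for j ≥ 7 we have 4·(4j^4 - 20j) ≥ 4(j+1)^4 - 20(j+1), since 4·(4j^4 - 20j) − (4(j+1)^4 - 20(j+1)) = 12j^4 - 16j^3 - 24j^2 - 76j + 16, which is nonnegative for all j ≥ 7.
Combining, 4^(j + 1) ≥ 4(j+1)^4 - 20(j+1).
By induction, the statement is established for all t ≥ 7.
Hence the smallest such M is 7.

M = 7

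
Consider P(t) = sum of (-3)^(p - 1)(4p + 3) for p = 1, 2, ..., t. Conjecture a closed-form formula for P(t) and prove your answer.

We claim P(t) = -(-3)^t(t + 1) + 1 for all t ≥ 1.
Base step (t = 1): P(1) = 7, and the closed form gives 7. They agree.
Suppose the result is true for t = p, so P(p) = -(-3)^p(p + 1) + 1.
Then P(p+1) = P(p) + ((-3)^p(4p + 7)) = (-(-3)^p(p + 1) + 1) + ((-3)^p(4p + 7)).
Simplifying, P(p+1) = 3(-3)^p·p + 6(-3)^p + 1 = -(-3)^(p+1)((p+1) + 1) + 1,
which is the closed form with t = p+1.
By the principle of mathematical induction, the result holds for all t ≥ 1.

P(t) = -(-3)^t(t + 1) + 1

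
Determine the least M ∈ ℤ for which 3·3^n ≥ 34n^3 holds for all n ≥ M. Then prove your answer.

M = 8

At n = 7: 6561 < 11662, so the inequality fails and M ≥ 8. We prove 3·3^n ≥ 34n^3 for all n ≥ 8.
For the base case n = 8: 3·3^n = 19683 and 34n^3 = 17408, so 19683 ≥ 17408.
Suppose the result is true for n = i, so 3·3^i ≥ 34i^3.
Then 3·3^(i + 1) = 3·(3·3^i) ≥ 3·(34i^3).
Also, for i ≥ 8 we have 3·(34i^3) ≥ 34(i+1)^3, since 3 ≥ (1 + 1/i)^3 for all i ≥ 8.
Combining, 3·3^(i + 1) ≥ 34(i+1)^3.
Hence, by induction on n, the claim holds for every n ≥ 8.
Hence the smallest such M is 8.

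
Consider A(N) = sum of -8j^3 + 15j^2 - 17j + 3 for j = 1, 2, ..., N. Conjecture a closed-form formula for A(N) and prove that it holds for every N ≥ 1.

A(N) = -N(2N^3 - N^2 + 3N + 3)

We claim A(N) = -N(2N^3 - N^2 + 3N + 3) for all N ≥ 1.
For the base case N = 1: A(1) = -7, and the closed form gives -7. They agree.
For the inductive step, assume it holds for an arbitrary j ≥ 1, so A(j) = j(-2j^3 + j^2 - 3j - 3).
Then A(j+1) = A(j) + (-8j^3 - 9j^2 - 11j - 7) = (j(-2j^3 + j^2 - 3j - 3)) + (-8j^3 - 9j^2 - 11j - 7).
Simplifying, A(j+1) = -(j + 1)(2j^3 + 5j^2 + 7j + 7) = -(j+1)(2(j+1)^3 - (j+1)^2 + 3(j+1) + 3),
which is the closed form with N = j+1.
Hence, by induction on N, the claim holds for every N ≥ 1.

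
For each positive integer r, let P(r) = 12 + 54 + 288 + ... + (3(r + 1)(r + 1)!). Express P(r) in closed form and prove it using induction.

P(r) = 3(r + 2)! - 6

We claim P(r) = 3(r + 2)! - 6 for all r ≥ 1.
Base case (r = 1): P(1) = 12, and the closed form gives 12. They agree.
Inductive step: suppose the statement holds for some p ≥ 1, so P(p) = 3(p + 2)! - 6.
Then P(p+1) = P(p) + (3(p + 2)(p + 2)!) = (3(p + 2)! - 6) + (3(p + 2)(p + 2)!).
Simplifying, P(p+1) = 3((p+1) + 2)! - 6,
which is the closed form with r = p+1.
Hence, by induction on r, the claim holds for every r ≥ 1.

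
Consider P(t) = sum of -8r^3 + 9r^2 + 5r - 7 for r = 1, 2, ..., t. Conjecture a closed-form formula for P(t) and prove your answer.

P(t) = -t(2t^3 + t^2 - 5t + 3)

We claim P(t) = -t(2t^3 + t^2 - 5t + 3) for all t ≥ 1.
For the base case t = 1: P(1) = -1, and the closed form gives -1. They agree.
For the inductive step, assume it holds for an arbitrary r ≥ 1, so P(r) = r(-2r^3 - r^2 + 5r - 3).
Then P(r+1) = P(r) + (-8r^3 - 15r^2 - r - 1) = (r(-2r^3 - r^2 + 5r - 3)) + (-8r^3 - 15r^2 - r - 1).
Simplifying, P(r+1) = -(r + 1)(2r^3 + 7r^2 + 3r + 1) = -(r+1)(2(r+1)^3 + (r+1)^2 - 5(r+1) + 3),
which is the closed form with t = r+1.
By the principle of mathematical induction, the result holds for all t ≥ 1.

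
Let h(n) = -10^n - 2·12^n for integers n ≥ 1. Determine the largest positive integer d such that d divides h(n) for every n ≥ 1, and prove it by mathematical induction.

Computing the first values: h(1) = -34 and h(2) = -388; gcd(-34, -388) = 2, so d ≤ 2.
We prove 2 | -10^n - 2·12^n for all n ≥ 1 by induction on n.
Base step (n = 1): h(1) = -34 = 2·(-17), so 2 | h(1).
Inductive step: assume the claim holds for n = m, i.e. 2 | h(m). Then
h(m+1) − 12·h(m) = (-10^(m+1) - 2·12^(m+1)) − 12·(-10^m - 2·12^m) = (-1)·10^m·(10 − 12) = (2)·10^m. Since 2 | h(m) by the inductive hypothesis, 2 | 12·h(m); and 2 | 2 since 2 = 2·1. Therefore 2 | h(m+1).
By induction, the statement is established for all n ≥ 1.
Therefore the largest such d is 2.

d = 2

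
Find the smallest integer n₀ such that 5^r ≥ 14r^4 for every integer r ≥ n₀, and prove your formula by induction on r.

At r = 6: 15625 < 18144, so the inequality fails and n₀ ≥ 7. We prove 5^r ≥ 14r^4 for all r ≥ 7.
Base step (r = 7): 5^r = 78125 and 14r^4 = 33614, so 78125 ≥ 33614.
For the inductive step, assume it holds for an arbitrary j ≥ 7, so 5^j ≥ 14j^4.
Then 5^(j + 1) = 5·(5^j) ≥ 5·(14j^4).
Also, for j ≥ 7 we have 5·(14j^4) ≥ 14(j+1)^4, since 5 ≥ (1 + 1/j)^4 for all j ≥ 7.
Combining, 5^(j + 1) ≥ 14(j+1)^4.
This completes the induction.
Hence the smallest such n₀ is 7.

n₀ = 7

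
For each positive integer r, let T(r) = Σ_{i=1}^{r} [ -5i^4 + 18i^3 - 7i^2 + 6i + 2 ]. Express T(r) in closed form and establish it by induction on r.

T(r) = -r(r^4 - 2r^3 - 5r^2 - 4r - 4)

We claim T(r) = -r(r^4 - 2r^3 - 5r^2 - 4r - 4) for all r ≥ 1.
Base case (r = 1): T(1) = 14, and the closed form gives 14. They agree.
For the inductive step, assume it holds for an arbitrary i ≥ 1, so T(i) = i(-i^4 + 2i^3 + 5i^2 + 4i + 4).
Then T(i+1) = T(i) + (-5i^4 - 2i^3 + 17i^2 + 26i + 14) = (i(-i^4 + 2i^3 + 5i^2 + 4i + 4)) + (-5i^4 - 2i^3 + 17i^2 + 26i + 14).
Simplifying, T(i+1) = -(i + 1)(i^4 + 2i^3 - 5i^2 - 16i - 14) = -(i+1)((i+1)^4 - 2(i+1)^3 - 5(i+1)^2 - 4(i+1) - 4),
which is the closed form with r = i+1.
By the principle of mathematical induction, the result holds for all r ≥ 1.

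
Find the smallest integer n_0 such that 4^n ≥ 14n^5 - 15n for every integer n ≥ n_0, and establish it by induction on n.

At n = 10: 1048576 < 1399850, so the inequality fails and n_0 ≥ 11. We prove 4^n ≥ 14n^5 - 15n for all n ≥ 11.
For the base case n = 11: 4^n = 4194304 and 14n^5 - 15n = 2254549, so 4194304 ≥ 2254549.
For the inductive step, assume it holds for an arbitrary k ≥ 11, so 4^k ≥ 14k^5 - 15k.
Then 4^(k + 1) = 4·(4^k) ≥ 4·(14k^5 - 15k).
Also, for k ≥ 11 we have 4·(14k^5 - 15k) ≥ 14(k+1)^5 - 15(k+1), since 4·(14k^5 - 15k) − (14(k+1)^5 - 15(k+1)) = 42k^5 - 70k^4 - 140k^3 - 140k^2 - 115k + 1, which is nonnegative for all k ≥ 11.
Combining, 4^(k + 1) ≥ 14(k+1)^5 - 15(k+1).
By induction, the statement is established for all n ≥ 11.
Hence the smallest such n_0 is 11.

n_0 = 11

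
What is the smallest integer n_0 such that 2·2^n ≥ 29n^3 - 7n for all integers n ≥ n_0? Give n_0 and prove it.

n_0 = 16

At n = 15: 65536 < 97770, so the inequality fails and n_0 ≥ 16. We prove 2·2^n ≥ 29n^3 - 7n for all n ≥ 16.
When n = 16: 2·2^n = 131072 and 29n^3 - 7n = 118672, so 131072 ≥ 118672.
Suppose the result is true for n = i, so 2·2^i ≥ 29i^3 - 7i.
Then 2·2^(i + 1) = 2·(2·2^i) ≥ 2·(29i^3 - 7i).
Also, for i ≥ 16 we have 2·(29i^3 - 7i) ≥ 29(i+1)^3 - 7(i+1), since 2·(29i^3 - 7i) − (29(i+1)^3 - 7(i+1)) = 29i^3 - 87i^2 - 94i - 22, which is nonnegative for all i ≥ 16.
Combining, 2·2^(i + 1) ≥ 29(i+1)^3 - 7(i+1).
Hence, by induction on n, the claim holds for every n ≥ 16.
Hence the smallest such n_0 is 16.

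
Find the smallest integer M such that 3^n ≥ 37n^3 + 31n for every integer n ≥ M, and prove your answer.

At n = 9: 19683 < 27252, so the inequality fails and M ≥ 10. We prove 3^n ≥ 37n^3 + 31n for all n ≥ 10.
For the base case n = 10: 3^n = 59049 and 37n^3 + 31n = 37310, so 59049 ≥ 37310.
Inductive step: assume the claim holds for n = p, so 3^p ≥ 37p^3 + 31p.
Then 3^(p + 1) = 3·(3^p) ≥ 3·(37p^3 + 31p).
Also, for p ≥ 10 we have 3·(37p^3 + 31p) ≥ 37(p+1)^3 + 31(p+1), since 3·(37p^3 + 31p) − (37(p+1)^3 + 31(p+1)) = 74p^3 - 111p^2 - 49p - 68, which is nonnegative for all p ≥ 10.
Combining, 3^(p + 1) ≥ 37(p+1)^3 + 31(p+1).
Hence, by induction on n, the claim holds for every n ≥ 10.
Hence the smallest such M is 10.

M = 10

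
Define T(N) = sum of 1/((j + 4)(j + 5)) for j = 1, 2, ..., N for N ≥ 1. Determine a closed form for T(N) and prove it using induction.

We claim T(N) = N/(5(N + 5)) for all N ≥ 1.
When N = 1: T(1) = 1/30, and the closed form gives 1/30. They agree.
Inductive step: assume the claim holds for N = j, so T(j) = j/(5(j + 5)).
Then T(j+1) = T(j) + (1/((j + 5)(j + 6))) = (j/(5(j + 5))) + (1/((j + 5)(j + 6))).
Simplifying, T(j+1) = (j + 1)/(5(j + 6)) = (j+1)/(5((j+1) + 5)),
which is the closed form with N = j+1.
This completes the induction.

T(N) = N/(5(N + 5))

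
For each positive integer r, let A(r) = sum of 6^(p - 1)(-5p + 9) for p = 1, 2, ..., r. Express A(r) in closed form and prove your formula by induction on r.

A(r) = 6^r(-r + 2) - 2

We claim A(r) = 6^r(-r + 2) - 2 for all r ≥ 1.
When r = 1: A(1) = 4, and the closed form gives 4. They agree.
Suppose the result is true for r = p, so A(p) = 6^p(-p + 2) - 2.
Then A(p+1) = A(p) + (6^p(-5p + 4)) = (6^p(-p + 2) - 2) + (6^p(-5p + 4)).
Simplifying, A(p+1) = -6·6^p·p + 6·6^p - 2 = 6^(p+1)(-(p+1) + 2) - 2,
which is the closed form with r = p+1.
By induction, the statement is established for all r ≥ 1.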